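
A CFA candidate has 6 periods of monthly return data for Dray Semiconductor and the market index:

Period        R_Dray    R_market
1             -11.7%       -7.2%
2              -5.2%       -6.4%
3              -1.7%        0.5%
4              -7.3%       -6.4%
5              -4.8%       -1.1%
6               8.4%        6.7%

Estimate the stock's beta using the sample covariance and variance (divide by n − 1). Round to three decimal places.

Mean R_i = (-11.7 − 5.2 − 1.7 − 7.3 − 4.8 + 8.4) / 6 = -3.7167%
Mean R_m = (-7.2 − 6.4 + 0.5 − 6.4 − 1.1 + 6.7) / 6 = -2.3167%
Σ(R_i − R̄_i)(R_m − R̄_m) = 173.2883  ⇒  Cov = 173.2883 / 5 = 34.6577
Σ(R_m − R̄_m)² = 147.9083  ⇒  Var(R_m) = 147.9083 / 5 = 29.5817
β = Cov / Var(R_m) = 34.6577 / 29.5817 = 1.1716

1.172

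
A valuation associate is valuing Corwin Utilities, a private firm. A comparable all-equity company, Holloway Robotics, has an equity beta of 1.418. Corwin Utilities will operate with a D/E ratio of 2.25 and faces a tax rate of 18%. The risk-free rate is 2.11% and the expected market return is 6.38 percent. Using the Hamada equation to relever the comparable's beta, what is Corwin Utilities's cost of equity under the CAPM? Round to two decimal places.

β_L = β_U × [1 + (1 − t)(D/E)] = 1.418 × [1 + (1 − 0.18) × 2.25]
    = 1.418 × [1 + 0.82 × 2.25] = 1.418 × 2.8450 = 4.0342
MRP = 6.38% − 2.11% = 4.27%
E(R) = R_f + β_L × MRP = 2.11% + 4.0342 × 4.27% = 19.34%

19.34%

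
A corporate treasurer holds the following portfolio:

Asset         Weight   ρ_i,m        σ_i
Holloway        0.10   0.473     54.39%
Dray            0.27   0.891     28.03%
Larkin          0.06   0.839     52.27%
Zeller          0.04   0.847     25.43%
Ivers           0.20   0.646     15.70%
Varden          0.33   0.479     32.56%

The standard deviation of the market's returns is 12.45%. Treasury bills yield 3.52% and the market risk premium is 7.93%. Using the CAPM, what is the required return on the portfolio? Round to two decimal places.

16.25%

β_Holloway = 0.473 × 54.39% / 12.45% = 2.0664
β_Dray = 0.891 × 28.03% / 12.45% = 2.0060
β_Larkin = 0.839 × 52.27% / 12.45% = 3.5225
β_Zeller = 0.847 × 25.43% / 12.45% = 1.7301
β_Ivers = 0.646 × 15.70% / 12.45% = 0.8146
β_Varden = 0.479 × 32.56% / 12.45% = 1.2527
β_P = Σ w_i β_i = 0.10×2.0664 + 0.27×2.0060 + 0.06×3.5225 + 0.04×1.7301 + 0.20×0.8146 + 0.33×1.2527 = 1.6051
E(R_P) = R_f + β_P × MRP = 3.52% + 1.6051 × 7.93% = 16.25%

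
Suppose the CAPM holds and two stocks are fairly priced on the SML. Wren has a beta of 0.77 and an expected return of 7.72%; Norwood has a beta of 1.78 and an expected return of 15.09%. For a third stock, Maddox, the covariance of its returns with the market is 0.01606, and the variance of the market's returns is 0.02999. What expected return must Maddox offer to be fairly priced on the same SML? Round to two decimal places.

MRP = (15.09% − 7.72%) / (1.78 − 0.77) = 7.2970%
R_f = 7.72% − 0.77 × 7.2970% = 2.1013%
β_Maddox = Cov / Var(R_m) = 0.01606 / 0.02999 = 0.5355
E(R_Maddox) = R_f + β × MRP = 2.1013% + 0.5355 × 7.2970% = 6.01%

6.01%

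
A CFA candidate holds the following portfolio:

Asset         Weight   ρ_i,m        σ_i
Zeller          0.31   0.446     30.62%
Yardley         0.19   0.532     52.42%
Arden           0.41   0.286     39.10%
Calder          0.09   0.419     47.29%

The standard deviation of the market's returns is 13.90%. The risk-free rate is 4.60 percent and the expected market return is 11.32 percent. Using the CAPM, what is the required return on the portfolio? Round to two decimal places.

12.29%

β_Zeller = 0.446 × 30.62% / 13.90% = 0.9825
β_Yardley = 0.532 × 52.42% / 13.90% = 2.0063
β_Arden = 0.286 × 39.10% / 13.90% = 0.8045
β_Calder = 0.419 × 47.29% / 13.90% = 1.4255
β_P = Σ w_i β_i = 0.31×0.9825 + 0.19×2.0063 + 0.41×0.8045 + 0.09×1.4255 = 1.1439
MRP = 11.32% − 4.60% = 6.72%
E(R_P) = R_f + β_P × MRP = 4.60% + 1.1439 × 6.72% = 12.29%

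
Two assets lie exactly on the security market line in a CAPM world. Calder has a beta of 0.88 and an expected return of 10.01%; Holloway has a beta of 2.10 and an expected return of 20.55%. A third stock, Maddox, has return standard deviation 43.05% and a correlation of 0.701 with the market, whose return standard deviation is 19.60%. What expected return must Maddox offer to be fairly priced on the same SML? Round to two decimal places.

15.71%

MRP = (20.55% − 10.01%) / (2.10 − 0.88) = 8.6393%
R_f = 10.01% − 0.88 × 8.6393% = 2.4074%
β_Maddox = ρ·σ_i/σ_m = 0.701 × 43.05 / 19.60 = 1.5397
E(R_Maddox) = R_f + β × MRP = 2.4074% + 1.5397 × 8.6393% = 15.71%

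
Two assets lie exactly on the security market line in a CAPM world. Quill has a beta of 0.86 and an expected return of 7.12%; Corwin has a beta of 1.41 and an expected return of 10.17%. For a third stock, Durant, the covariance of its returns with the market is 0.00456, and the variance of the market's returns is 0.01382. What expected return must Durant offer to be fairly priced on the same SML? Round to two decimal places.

MRP = (10.17% − 7.12%) / (1.41 − 0.86) = 5.5455%
R_f = 7.12% − 0.86 × 5.5455% = 2.3509%
β_Durant = Cov / Var(R_m) = 0.00456 / 0.01382 = 0.3300
E(R_Durant) = R_f + β × MRP = 2.3509% + 0.3300 × 5.5455% = 4.18%

4.18%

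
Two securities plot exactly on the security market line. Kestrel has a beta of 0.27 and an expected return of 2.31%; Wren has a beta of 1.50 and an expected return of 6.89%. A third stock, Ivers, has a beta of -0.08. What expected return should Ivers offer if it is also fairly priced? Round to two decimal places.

MRP (SML slope) = (6.89% − 2.31%) / (1.50 − 0.27) = 4.58% / 1.23 = 3.7236%
R_f (intercept) = 2.31% − 0.27 × 3.7236% = 1.3046%
E(R_Ivers) = R_f + β × MRP = 1.3046% + -0.08 × 3.7236% = 1.01%

1.01%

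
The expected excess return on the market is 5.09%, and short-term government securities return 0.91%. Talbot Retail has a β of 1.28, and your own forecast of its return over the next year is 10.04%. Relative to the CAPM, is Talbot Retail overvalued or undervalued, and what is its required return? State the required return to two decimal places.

Undervalued; required return 7.43%

Required return = R_f + β·MRP = 0.91% + 1.28 × 5.09% = 7.43%
Forecast 10.04% > required 7.43% → the stock plots above the SML → undervalued.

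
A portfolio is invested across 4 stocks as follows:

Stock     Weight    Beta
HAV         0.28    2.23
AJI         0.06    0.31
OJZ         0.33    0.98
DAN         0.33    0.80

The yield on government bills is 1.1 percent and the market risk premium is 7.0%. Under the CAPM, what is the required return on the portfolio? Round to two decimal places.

9.71%

β_P = Σ w_i β_i = 0.28×2.23 + 0.06×0.31 + 0.33×0.98 + 0.33×0.80 = 1.2304
E(R_P) = R_f + β_P × MRP = 1.1% + 1.2304 × 7.0% = 9.71%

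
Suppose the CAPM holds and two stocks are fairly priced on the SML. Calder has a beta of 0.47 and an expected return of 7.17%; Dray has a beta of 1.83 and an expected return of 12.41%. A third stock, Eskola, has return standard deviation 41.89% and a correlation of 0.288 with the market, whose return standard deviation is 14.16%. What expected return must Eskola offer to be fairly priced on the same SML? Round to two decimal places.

8.64%

MRP = (12.41% − 7.17%) / (1.83 − 0.47) = 3.8529%
R_f = 7.17% − 0.47 × 3.8529% = 5.3591%
β_Eskola = ρ·σ_i/σ_m = 0.288 × 41.89 / 14.16 = 0.8520
E(R_Eskola) = R_f + β × MRP = 5.3591% + 0.8520 × 3.8529% = 8.64%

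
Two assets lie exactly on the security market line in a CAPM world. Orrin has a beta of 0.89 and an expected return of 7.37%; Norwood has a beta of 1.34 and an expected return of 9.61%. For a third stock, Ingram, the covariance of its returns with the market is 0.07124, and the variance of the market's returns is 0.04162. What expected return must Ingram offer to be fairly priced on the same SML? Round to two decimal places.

11.46%

MRP = (9.61% − 7.37%) / (1.34 − 0.89) = 4.9778%
R_f = 7.37% − 0.89 × 4.9778% = 2.9398%
β_Ingram = Cov / Var(R_m) = 0.07124 / 0.04162 = 1.7117
E(R_Ingram) = R_f + β × MRP = 2.9398% + 1.7117 × 4.9778% = 11.46%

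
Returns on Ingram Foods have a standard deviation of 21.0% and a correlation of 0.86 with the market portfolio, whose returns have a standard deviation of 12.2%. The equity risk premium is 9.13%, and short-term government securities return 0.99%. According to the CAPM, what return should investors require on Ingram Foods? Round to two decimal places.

14.51%

β = ρ × σ_i / σ_m = 0.86 × 21.0% / 12.2% = 1.4803
E(R) = 0.99% + 1.4803 × 9.13% = 14.51%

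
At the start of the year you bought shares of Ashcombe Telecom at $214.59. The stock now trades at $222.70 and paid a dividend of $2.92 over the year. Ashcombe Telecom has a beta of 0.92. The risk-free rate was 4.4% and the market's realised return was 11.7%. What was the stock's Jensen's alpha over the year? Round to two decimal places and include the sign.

-5.98%

Realised HPR = (P1 + D1 − P0) / P0 = (222.70 + 2.92 − 214.59) / 214.59 = 11.03 / 214.59 = 5.1400%
MRP = 11.7% − 4.4% = 7.30%
CAPM required = R_f + β·MRP = 4.4% + 0.92 × 7.3% = 11.1160%
α = realised − required = 5.1400% − 11.1160% = -5.98%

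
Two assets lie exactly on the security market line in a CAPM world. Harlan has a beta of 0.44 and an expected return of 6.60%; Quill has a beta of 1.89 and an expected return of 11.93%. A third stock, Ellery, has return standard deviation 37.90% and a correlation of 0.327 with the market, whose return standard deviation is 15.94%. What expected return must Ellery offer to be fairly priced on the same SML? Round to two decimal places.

7.84%

MRP = (11.93% − 6.60%) / (1.89 − 0.44) = 3.6759%
R_f = 6.60% − 0.44 × 3.6759% = 4.9826%
β_Ellery = ρ·σ_i/σ_m = 0.327 × 37.90 / 15.94 = 0.7775
E(R_Ellery) = R_f + β × MRP = 4.9826% + 0.7775 × 3.6759% = 7.84%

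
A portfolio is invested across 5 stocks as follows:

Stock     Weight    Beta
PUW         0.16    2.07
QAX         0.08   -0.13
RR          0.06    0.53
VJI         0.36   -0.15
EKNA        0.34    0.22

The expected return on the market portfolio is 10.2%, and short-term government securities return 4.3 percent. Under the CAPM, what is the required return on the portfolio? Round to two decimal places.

6.50%

β_P = Σ w_i β_i = 0.16×2.07 + 0.08×-0.13 + 0.06×0.53 + 0.36×-0.15 + 0.34×0.22 = 0.3734
MRP = 10.2% − 4.3% = 5.90%
E(R_P) = R_f + β_P × MRP = 4.3% + 0.3734 × 5.9% = 6.50%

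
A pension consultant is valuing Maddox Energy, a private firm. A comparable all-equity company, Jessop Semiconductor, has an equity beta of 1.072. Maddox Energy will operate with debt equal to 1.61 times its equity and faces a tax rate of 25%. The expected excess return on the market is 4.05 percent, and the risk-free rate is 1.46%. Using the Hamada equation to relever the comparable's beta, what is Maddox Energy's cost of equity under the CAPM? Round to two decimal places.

β_L = β_U × [1 + (1 − t)(D/E)] = 1.072 × [1 + (1 − 0.25) × 1.61]
    = 1.072 × [1 + 0.75 × 1.61] = 1.072 × 2.2075 = 2.3664
E(R) = R_f + β_L × MRP = 1.46% + 2.3664 × 4.05% = 11.04%

11.04%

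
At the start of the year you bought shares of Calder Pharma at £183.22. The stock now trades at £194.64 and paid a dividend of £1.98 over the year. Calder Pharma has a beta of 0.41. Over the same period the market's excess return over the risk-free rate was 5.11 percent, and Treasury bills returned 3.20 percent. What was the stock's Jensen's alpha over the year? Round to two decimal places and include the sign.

Realised HPR = (P1 + D1 − P0) / P0 = (194.64 + 1.98 − 183.22) / 183.22 = 13.40 / 183.22 = 7.3136%
CAPM required = R_f + β·MRP = 3.20% + 0.41 × 5.11% = 5.2951%
α = realised − required = 7.3136% − 5.2951% = +2.02%

+2.02%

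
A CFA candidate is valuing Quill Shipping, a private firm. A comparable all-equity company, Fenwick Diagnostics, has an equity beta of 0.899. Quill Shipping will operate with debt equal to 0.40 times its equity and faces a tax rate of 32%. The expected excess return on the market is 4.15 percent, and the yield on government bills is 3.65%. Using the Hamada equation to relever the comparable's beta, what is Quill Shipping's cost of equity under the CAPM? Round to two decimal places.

β_L = β_U × [1 + (1 − t)(D/E)] = 0.899 × [1 + (1 − 0.32) × 0.40]
    = 0.899 × [1 + 0.68 × 0.40] = 0.899 × 1.2720 = 1.1435
E(R) = R_f + β_L × MRP = 3.65% + 1.1435 × 4.15% = 8.40%

8.40%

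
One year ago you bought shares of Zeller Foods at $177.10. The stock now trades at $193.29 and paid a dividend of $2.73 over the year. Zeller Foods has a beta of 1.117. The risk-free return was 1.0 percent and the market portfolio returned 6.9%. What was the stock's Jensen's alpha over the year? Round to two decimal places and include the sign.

Realised HPR = (P1 + D1 − P0) / P0 = (193.29 + 2.73 − 177.10) / 177.10 = 18.92 / 177.10 = 10.6832%
MRP = 6.9% − 1.0% = 5.90%
CAPM required = R_f + β·MRP = 1.0% + 1.117 × 5.9% = 7.5903%
α = realised − required = 10.6832% − 7.5903% = +3.09%

+3.09%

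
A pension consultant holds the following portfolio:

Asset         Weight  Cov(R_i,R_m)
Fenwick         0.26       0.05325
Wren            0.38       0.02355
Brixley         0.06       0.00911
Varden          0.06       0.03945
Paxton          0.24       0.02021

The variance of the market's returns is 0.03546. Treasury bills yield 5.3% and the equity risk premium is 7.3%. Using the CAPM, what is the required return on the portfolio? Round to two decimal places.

β_Fenwick = 0.05325 / 0.03546 = 1.5017
β_Wren = 0.02355 / 0.03546 = 0.6641
β_Brixley = 0.00911 / 0.03546 = 0.2569
β_Varden = 0.03945 / 0.03546 = 1.1125
β_Paxton = 0.02021 / 0.03546 = 0.5699
β_P = Σ w_i β_i = 0.26×1.5017 + 0.38×0.6641 + 0.06×0.2569 + 0.06×1.1125 + 0.24×0.5699 = 0.8617
E(R_P) = R_f + β_P × MRP = 5.3% + 0.8617 × 7.3% = 11.59%

11.59%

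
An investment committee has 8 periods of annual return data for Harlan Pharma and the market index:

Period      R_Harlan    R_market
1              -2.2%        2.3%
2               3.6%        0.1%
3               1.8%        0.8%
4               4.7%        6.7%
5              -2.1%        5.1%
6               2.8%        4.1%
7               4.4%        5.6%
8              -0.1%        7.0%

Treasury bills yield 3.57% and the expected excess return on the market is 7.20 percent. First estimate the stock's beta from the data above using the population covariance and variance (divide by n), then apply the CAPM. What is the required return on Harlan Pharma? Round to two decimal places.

3.84%

Mean R_i = (-2.2 + 3.6 + 1.8 + 4.7 − 2.1 + 2.8 + 4.4 − 0.1) / 8 = 1.6125%
Mean R_m = (2.3 + 0.1 + 0.8 + 6.7 + 5.1 + 4.1 + 5.6 + 7.0) / 8 = 3.9625%
Σ(R_i − R̄_i)(R_m − R̄_m) = 1.8238  ⇒  Cov = 1.8238 / 8 = 0.2280
Σ(R_m − R̄_m)² = 48.3988  ⇒  Var(R_m) = 48.3988 / 8 = 6.0499
β = Cov / Var(R_m) = 0.2280 / 6.0499 = 0.0377
E(R) = R_f + β × MRP = 3.57% + 0.0377 × 7.20% = 3.84%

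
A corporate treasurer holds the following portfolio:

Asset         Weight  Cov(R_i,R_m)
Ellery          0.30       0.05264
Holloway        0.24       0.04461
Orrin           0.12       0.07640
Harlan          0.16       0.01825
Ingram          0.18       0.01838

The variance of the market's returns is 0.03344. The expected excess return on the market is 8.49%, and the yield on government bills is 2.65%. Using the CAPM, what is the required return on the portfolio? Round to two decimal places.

13.29%

β_Ellery = 0.05264 / 0.03344 = 1.5742
β_Holloway = 0.04461 / 0.03344 = 1.3340
β_Orrin = 0.07640 / 0.03344 = 2.2847
β_Harlan = 0.01825 / 0.03344 = 0.5458
β_Ingram = 0.01838 / 0.03344 = 0.5496
β_P = Σ w_i β_i = 0.30×1.5742 + 0.24×1.3340 + 0.12×2.2847 + 0.16×0.5458 + 0.18×0.5496 = 1.2528
E(R_P) = R_f + β_P × MRP = 2.65% + 1.2528 × 8.49% = 13.29%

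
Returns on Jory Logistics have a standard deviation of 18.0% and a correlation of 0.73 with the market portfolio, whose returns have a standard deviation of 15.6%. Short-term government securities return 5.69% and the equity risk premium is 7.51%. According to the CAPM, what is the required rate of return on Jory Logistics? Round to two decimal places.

β = ρ × σ_i / σ_m = 0.73 × 18.0% / 15.6% = 0.8423
E(R) = 5.69% + 0.8423 × 7.51% = 12.02%

12.02%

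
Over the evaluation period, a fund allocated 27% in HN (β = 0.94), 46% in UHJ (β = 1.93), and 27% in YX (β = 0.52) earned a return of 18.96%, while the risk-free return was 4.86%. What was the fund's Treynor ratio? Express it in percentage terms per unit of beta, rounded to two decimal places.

β_P = 0.27×0.94 + 0.46×1.93 + 0.27×0.52 = 1.2820
Treynor = (R_P − R_f) / β_P = (18.96% − 4.86%) / 1.2820 = 14.10% / 1.2820 = 11.00%

11.00%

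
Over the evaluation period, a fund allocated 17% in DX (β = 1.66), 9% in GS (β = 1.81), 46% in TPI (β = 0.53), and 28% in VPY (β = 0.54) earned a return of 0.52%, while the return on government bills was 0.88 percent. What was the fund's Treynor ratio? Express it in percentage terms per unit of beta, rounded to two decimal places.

β_P = 0.17×1.66 + 0.09×1.81 + 0.46×0.53 + 0.28×0.54 = 0.8401
Treynor = (R_P − R_f) / β_P = (0.52% − 0.88%) / 0.8401 = -0.36% / 0.8401 = -0.43%

-0.43%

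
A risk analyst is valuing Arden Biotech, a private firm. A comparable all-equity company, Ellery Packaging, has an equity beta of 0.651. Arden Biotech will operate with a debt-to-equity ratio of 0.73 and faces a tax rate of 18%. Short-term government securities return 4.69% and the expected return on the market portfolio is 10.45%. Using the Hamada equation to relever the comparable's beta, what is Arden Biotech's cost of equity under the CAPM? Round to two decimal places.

β_L = β_U × [1 + (1 − t)(D/E)] = 0.651 × [1 + (1 − 0.18) × 0.73]
    = 0.651 × [1 + 0.82 × 0.73] = 0.651 × 1.5986 = 1.0407
MRP = 10.45% − 4.69% = 5.76%
E(R) = R_f + β_L × MRP = 4.69% + 1.0407 × 5.76% = 10.68%

10.68%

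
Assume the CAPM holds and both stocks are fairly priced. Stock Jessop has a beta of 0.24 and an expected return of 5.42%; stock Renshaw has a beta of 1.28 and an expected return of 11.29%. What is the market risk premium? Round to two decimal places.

5.64%

Both satisfy E(R) = R_f + β·MRP, so the slope of the SML is
MRP = (11.29% − 5.42%) / (1.28 − 0.24) = 5.87% / 1.04 = 5.6442%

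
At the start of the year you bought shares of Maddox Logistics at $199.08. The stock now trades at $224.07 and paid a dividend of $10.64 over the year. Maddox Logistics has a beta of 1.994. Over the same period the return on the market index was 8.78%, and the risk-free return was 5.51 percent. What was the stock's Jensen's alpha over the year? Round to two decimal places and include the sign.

+5.87%

Realised HPR = (P1 + D1 − P0) / P0 = (224.07 + 10.64 − 199.08) / 199.08 = 35.63 / 199.08 = 17.8973%
MRP = 8.78% − 5.51% = 3.27%
CAPM required = R_f + β·MRP = 5.51% + 1.994 × 3.27% = 12.03038%
α = realised − required = 17.8973% − 12.03038% = +5.87%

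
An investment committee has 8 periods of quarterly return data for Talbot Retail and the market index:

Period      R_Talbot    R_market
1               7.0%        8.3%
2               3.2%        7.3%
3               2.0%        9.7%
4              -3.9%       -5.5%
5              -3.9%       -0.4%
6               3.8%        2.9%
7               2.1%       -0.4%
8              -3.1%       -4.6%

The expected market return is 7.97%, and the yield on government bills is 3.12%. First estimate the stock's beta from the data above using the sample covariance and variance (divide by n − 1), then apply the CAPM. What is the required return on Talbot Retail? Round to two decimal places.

Mean R_i = (7.0 + 3.2 + 2.0 − 3.9 − 3.9 + 3.8 + 2.1 − 3.1) / 8 = 0.9000%
Mean R_m = (8.3 + 7.3 + 9.7 − 5.5 − 0.4 + 2.9 − 0.4 − 4.6) / 8 = 2.1625%
Σ(R_i − R̄_i)(R_m − R̄_m) = 132.7400  ⇒  Cov = 132.7400 / 7 = 18.9629
Σ(R_m − R̄_m)² = 238.9988  ⇒  Var(R_m) = 238.9988 / 7 = 34.1427
β = Cov / Var(R_m) = 18.9629 / 34.1427 = 0.5554
MRP = 7.97% − 3.12% = 4.85%
E(R) = R_f + β × MRP = 3.12% + 0.5554 × 4.85% = 5.81%

5.81%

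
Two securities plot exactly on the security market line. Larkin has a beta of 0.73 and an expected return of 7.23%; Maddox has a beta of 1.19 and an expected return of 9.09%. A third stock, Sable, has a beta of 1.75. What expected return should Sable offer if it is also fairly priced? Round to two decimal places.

11.35%

MRP (SML slope) = (9.09% − 7.23%) / (1.19 − 0.73) = 1.86% / 0.46 = 4.0435%
R_f (intercept) = 7.23% − 0.73 × 4.0435% = 4.2782%
E(R_Sable) = R_f + β × MRP = 4.2782% + 1.75 × 4.0435% = 11.35%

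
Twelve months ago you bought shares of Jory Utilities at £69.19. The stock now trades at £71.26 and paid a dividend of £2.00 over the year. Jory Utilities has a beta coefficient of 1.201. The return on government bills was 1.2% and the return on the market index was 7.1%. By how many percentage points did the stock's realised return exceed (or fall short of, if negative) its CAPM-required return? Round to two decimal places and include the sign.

Realised HPR = (P1 + D1 − P0) / P0 = (71.26 + 2.00 − 69.19) / 69.19 = 4.07 / 69.19 = 5.8824%
MRP = 7.1% − 1.2% = 5.90%
CAPM required = R_f + β·MRP = 1.2% + 1.201 × 5.9% = 8.2859%
α = realised − required = 5.8824% − 8.2859% = -2.40%

-2.40%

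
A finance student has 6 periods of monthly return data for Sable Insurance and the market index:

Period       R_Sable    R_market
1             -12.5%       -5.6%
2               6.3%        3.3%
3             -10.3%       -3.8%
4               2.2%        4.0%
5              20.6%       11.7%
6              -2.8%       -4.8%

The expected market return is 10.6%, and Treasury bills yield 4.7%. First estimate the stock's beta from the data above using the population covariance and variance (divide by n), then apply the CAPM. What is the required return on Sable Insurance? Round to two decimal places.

14.77%

Mean R_i = (-12.5 + 6.3 − 10.3 + 2.2 + 20.6 − 2.8) / 6 = 0.5833%
Mean R_m = (-5.6 + 3.3 − 3.8 + 4.0 + 11.7 − 4.8) / 6 = 0.8000%
Σ(R_i − R̄_i)(R_m − R̄_m) = 390.3900  ⇒  Cov = 390.3900 / 6 = 65.0650
Σ(R_m − R̄_m)² = 228.7800  ⇒  Var(R_m) = 228.7800 / 6 = 38.1300
β = Cov / Var(R_m) = 65.0650 / 38.1300 = 1.7064
MRP = 10.6% − 4.7% = 5.90%
E(R) = R_f + β × MRP = 4.7% + 1.7064 × 5.9% = 14.77%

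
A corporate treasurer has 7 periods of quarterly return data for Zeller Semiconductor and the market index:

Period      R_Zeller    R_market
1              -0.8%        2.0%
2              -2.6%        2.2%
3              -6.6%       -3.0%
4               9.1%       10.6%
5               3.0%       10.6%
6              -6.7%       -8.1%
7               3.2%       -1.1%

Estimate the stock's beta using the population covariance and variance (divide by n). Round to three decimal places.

0.682

Mean R_i = (-0.8 − 2.6 − 6.6 + 9.1 + 3.0 − 6.7 + 3.2) / 7 = -0.2000%
Mean R_m = (2.0 + 2.2 − 3.0 + 10.6 + 10.6 − 8.1 − 1.1) / 7 = 1.8857%
Σ(R_i − R̄_i)(R_m − R̄_m) = 194.1300  ⇒  Cov = 194.1300 / 7 = 27.7329
Σ(R_m − R̄_m)² = 284.4886  ⇒  Var(R_m) = 284.4886 / 7 = 40.6412
β = Cov / Var(R_m) = 27.7329 / 40.6412 = 0.6824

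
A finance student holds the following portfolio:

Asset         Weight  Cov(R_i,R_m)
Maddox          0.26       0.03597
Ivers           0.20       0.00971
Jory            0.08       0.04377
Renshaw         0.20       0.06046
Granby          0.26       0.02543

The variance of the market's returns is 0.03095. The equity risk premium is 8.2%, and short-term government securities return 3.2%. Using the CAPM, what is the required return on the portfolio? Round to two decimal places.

12.08%

β_Maddox = 0.03597 / 0.03095 = 1.1622
β_Ivers = 0.00971 / 0.03095 = 0.3137
β_Jory = 0.04377 / 0.03095 = 1.4142
β_Renshaw = 0.06046 / 0.03095 = 1.9535
β_Granby = 0.02543 / 0.03095 = 0.8216
β_P = Σ w_i β_i = 0.26×1.1622 + 0.20×0.3137 + 0.08×1.4142 + 0.20×1.9535 + 0.26×0.8216 = 1.0824
E(R_P) = R_f + β_P × MRP = 3.2% + 1.0824 × 8.2% = 12.08%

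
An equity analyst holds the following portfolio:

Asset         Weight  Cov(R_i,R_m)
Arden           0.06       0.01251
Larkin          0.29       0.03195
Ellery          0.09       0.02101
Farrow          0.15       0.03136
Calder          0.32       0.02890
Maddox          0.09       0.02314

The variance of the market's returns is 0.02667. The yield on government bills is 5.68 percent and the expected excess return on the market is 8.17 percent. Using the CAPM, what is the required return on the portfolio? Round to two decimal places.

14.24%

β_Arden = 0.01251 / 0.02667 = 0.4691
β_Larkin = 0.03195 / 0.02667 = 1.1980
β_Ellery = 0.02101 / 0.02667 = 0.7878
β_Farrow = 0.03136 / 0.02667 = 1.1759
β_Calder = 0.02890 / 0.02667 = 1.0836
β_Maddox = 0.02314 / 0.02667 = 0.8676
β_P = Σ w_i β_i = 0.06×0.4691 + 0.29×1.1980 + 0.09×0.7878 + 0.15×1.1759 + 0.32×1.0836 + 0.09×0.8676 = 1.0477
E(R_P) = R_f + β_P × MRP = 5.68% + 1.0477 × 8.17% = 14.24%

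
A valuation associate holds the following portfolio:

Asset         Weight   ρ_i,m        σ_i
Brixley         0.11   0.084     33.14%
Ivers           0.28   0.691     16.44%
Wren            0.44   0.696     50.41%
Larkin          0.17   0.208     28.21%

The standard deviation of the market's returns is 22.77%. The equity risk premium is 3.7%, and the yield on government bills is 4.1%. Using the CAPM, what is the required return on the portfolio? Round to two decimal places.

β_Brixley = 0.084 × 33.14% / 22.77% = 0.1223
β_Ivers = 0.691 × 16.44% / 22.77% = 0.4989
β_Wren = 0.696 × 50.41% / 22.77% = 1.5409
β_Larkin = 0.208 × 28.21% / 22.77% = 0.2577
β_P = Σ w_i β_i = 0.11×0.1223 + 0.28×0.4989 + 0.44×1.5409 + 0.17×0.2577 = 0.8750
E(R_P) = R_f + β_P × MRP = 4.1% + 0.8750 × 3.7% = 7.34%

7.34%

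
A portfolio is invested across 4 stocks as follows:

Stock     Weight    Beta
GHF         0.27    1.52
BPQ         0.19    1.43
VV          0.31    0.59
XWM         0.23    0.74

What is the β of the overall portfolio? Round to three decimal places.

β_P = Σ w_i β_i = 0.27×1.52 + 0.19×1.43 + 0.31×0.59 + 0.23×0.74 = 1.0352

1.035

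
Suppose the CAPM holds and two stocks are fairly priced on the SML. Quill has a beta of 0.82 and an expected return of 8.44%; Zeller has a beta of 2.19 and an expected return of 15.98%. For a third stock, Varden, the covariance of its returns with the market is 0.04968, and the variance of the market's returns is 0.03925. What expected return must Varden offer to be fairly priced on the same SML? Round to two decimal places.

10.89%

MRP = (15.98% − 8.44%) / (2.19 − 0.82) = 5.5036%
R_f = 8.44% − 0.82 × 5.5036% = 3.9270%
β_Varden = Cov / Var(R_m) = 0.04968 / 0.03925 = 1.2657
E(R_Varden) = R_f + β × MRP = 3.9270% + 1.2657 × 5.5036% = 10.89%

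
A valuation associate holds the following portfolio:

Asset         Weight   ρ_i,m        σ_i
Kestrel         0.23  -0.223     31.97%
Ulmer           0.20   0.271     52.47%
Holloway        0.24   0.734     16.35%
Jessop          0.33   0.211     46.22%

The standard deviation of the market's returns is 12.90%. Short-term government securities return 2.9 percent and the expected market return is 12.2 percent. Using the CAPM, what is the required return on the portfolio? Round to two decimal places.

β_Kestrel = -0.223 × 31.97% / 12.90% = -0.5527
β_Ulmer = 0.271 × 52.47% / 12.90% = 1.1023
β_Holloway = 0.734 × 16.35% / 12.90% = 0.9303
β_Jessop = 0.211 × 46.22% / 12.90% = 0.7560
β_P = Σ w_i β_i = 0.23×-0.5527 + 0.20×1.1023 + 0.24×0.9303 + 0.33×0.7560 = 0.5661
MRP = 12.2% − 2.9% = 9.30%
E(R_P) = R_f + β_P × MRP = 2.9% + 0.5661 × 9.3% = 8.16%

8.16%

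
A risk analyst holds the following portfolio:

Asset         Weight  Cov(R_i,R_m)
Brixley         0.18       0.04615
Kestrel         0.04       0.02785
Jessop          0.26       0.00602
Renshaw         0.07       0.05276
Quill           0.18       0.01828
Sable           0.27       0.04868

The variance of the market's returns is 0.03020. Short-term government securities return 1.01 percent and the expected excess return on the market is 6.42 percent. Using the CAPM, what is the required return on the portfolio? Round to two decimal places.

β_Brixley = 0.04615 / 0.03020 = 1.5281
β_Kestrel = 0.02785 / 0.03020 = 0.9222
β_Jessop = 0.00602 / 0.03020 = 0.1993
β_Renshaw = 0.05276 / 0.03020 = 1.7470
β_Quill = 0.01828 / 0.03020 = 0.6053
β_Sable = 0.04868 / 0.03020 = 1.6119
β_P = Σ w_i β_i = 0.18×1.5281 + 0.04×0.9222 + 0.26×0.1993 + 0.07×1.7470 + 0.18×0.6053 + 0.27×1.6119 = 1.0302
E(R_P) = R_f + β_P × MRP = 1.01% + 1.0302 × 6.42% = 7.62%

7.62%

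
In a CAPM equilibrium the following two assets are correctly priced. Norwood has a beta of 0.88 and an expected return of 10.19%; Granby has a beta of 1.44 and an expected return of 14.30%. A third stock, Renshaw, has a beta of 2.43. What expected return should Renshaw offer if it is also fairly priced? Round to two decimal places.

MRP (SML slope) = (14.30% − 10.19%) / (1.44 − 0.88) = 4.11% / 0.56 = 7.3393%
R_f (intercept) = 10.19% − 0.88 × 7.3393% = 3.7314%
E(R_Renshaw) = R_f + β × MRP = 3.7314% + 2.43 × 7.3393% = 21.57%

21.57%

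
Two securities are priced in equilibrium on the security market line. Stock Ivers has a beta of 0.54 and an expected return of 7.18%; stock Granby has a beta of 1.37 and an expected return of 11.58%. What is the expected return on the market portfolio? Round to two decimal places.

9.62%

Both satisfy E(R) = R_f + β·MRP, so the slope of the SML is
MRP = (11.58% − 7.18%) / (1.37 − 0.54) = 4.40% / 0.83 = 5.3012%
R_f = E(R_Ivers) − β_Ivers·MRP = 7.18% − 0.54 × 5.3012% = 4.3174%
E(R_m) = R_f + MRP = 4.3174% + 5.3012% = 9.62%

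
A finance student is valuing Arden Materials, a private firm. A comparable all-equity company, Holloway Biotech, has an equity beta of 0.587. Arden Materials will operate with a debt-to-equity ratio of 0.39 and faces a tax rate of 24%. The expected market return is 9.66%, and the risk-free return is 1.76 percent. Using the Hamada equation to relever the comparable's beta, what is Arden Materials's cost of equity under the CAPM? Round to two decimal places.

β_L = β_U × [1 + (1 − t)(D/E)] = 0.587 × [1 + (1 − 0.24) × 0.39]
    = 0.587 × [1 + 0.76 × 0.39] = 0.587 × 1.2964 = 0.7610
MRP = 9.66% − 1.76% = 7.90%
E(R) = R_f + β_L × MRP = 1.76% + 0.7610 × 7.90% = 7.77%

7.77%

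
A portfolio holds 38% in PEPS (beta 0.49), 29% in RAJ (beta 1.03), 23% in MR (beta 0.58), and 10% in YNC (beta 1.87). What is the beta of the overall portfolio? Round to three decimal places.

0.805

β_P = Σ w_i β_i = 0.38×0.49 + 0.29×1.03 + 0.23×0.58 + 0.10×1.87 = 0.8053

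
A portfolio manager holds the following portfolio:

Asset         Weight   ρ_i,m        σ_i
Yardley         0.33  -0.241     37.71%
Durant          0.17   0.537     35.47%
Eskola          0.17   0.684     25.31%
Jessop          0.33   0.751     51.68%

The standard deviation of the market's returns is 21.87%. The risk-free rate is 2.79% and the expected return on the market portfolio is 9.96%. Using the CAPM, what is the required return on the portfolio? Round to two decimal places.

β_Yardley = -0.241 × 37.71% / 21.87% = -0.4156
β_Durant = 0.537 × 35.47% / 21.87% = 0.8709
β_Eskola = 0.684 × 25.31% / 21.87% = 0.7916
β_Jessop = 0.751 × 51.68% / 21.87% = 1.7747
β_P = Σ w_i β_i = 0.33×-0.4156 + 0.17×0.8709 + 0.17×0.7916 + 0.33×1.7747 = 0.7311
MRP = 9.96% − 2.79% = 7.17%
E(R_P) = R_f + β_P × MRP = 2.79% + 0.7311 × 7.17% = 8.03%

8.03%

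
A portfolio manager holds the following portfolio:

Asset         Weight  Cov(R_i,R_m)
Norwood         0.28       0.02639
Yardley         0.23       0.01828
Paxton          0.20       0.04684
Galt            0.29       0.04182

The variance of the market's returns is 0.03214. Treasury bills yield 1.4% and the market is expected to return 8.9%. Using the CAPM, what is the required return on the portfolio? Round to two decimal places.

β_Norwood = 0.02639 / 0.03214 = 0.8211
β_Yardley = 0.01828 / 0.03214 = 0.5688
β_Paxton = 0.04684 / 0.03214 = 1.4574
β_Galt = 0.04182 / 0.03214 = 1.3012
β_P = Σ w_i β_i = 0.28×0.8211 + 0.23×0.5688 + 0.20×1.4574 + 0.29×1.3012 = 1.0296
MRP = 8.9% − 1.4% = 7.50%
E(R_P) = R_f + β_P × MRP = 1.4% + 1.0296 × 7.5% = 9.12%

9.12%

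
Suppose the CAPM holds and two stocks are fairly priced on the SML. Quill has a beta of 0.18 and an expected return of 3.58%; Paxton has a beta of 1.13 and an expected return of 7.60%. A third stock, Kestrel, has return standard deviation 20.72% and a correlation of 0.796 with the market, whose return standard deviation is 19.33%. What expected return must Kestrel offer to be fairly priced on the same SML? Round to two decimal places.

6.43%

MRP = (7.60% − 3.58%) / (1.13 − 0.18) = 4.2316%
R_f = 3.58% − 0.18 × 4.2316% = 2.8183%
β_Kestrel = ρ·σ_i/σ_m = 0.796 × 20.72 / 19.33 = 0.8532
E(R_Kestrel) = R_f + β × MRP = 2.8183% + 0.8532 × 4.2316% = 6.43%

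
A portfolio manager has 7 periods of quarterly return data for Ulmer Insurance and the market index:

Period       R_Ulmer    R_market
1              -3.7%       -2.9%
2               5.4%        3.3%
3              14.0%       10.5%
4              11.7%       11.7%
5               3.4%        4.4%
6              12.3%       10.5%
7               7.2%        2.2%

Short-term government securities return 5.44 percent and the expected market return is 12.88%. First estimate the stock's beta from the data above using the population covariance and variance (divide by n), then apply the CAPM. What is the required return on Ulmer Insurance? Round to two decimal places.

13.36%

Mean R_i = (-3.7 + 5.4 + 14.0 + 11.7 + 3.4 + 12.3 + 7.2) / 7 = 7.1857%
Mean R_m = (-2.9 + 3.3 + 10.5 + 11.7 + 4.4 + 10.5 + 2.2) / 7 = 5.6714%
Σ(R_i − R̄_i)(R_m − R̄_m) = 187.1171  ⇒  Cov = 187.1171 / 7 = 26.7310
Σ(R_m − R̄_m)² = 175.7343  ⇒  Var(R_m) = 175.7343 / 7 = 25.1049
β = Cov / Var(R_m) = 26.7310 / 25.1049 = 1.0648
MRP = 12.88% − 5.44% = 7.44%
E(R) = R_f + β × MRP = 5.44% + 1.0648 × 7.44% = 13.36%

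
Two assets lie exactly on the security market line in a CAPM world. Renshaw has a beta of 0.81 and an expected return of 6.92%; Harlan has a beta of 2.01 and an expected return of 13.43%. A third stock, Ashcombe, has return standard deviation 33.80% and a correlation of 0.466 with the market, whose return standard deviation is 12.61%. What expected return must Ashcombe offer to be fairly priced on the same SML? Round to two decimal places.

MRP = (13.43% − 6.92%) / (2.01 − 0.81) = 5.4250%
R_f = 6.92% − 0.81 × 5.4250% = 2.5258%
β_Ashcombe = ρ·σ_i/σ_m = 0.466 × 33.80 / 12.61 = 1.2491
E(R_Ashcombe) = R_f + β × MRP = 2.5258% + 1.2491 × 5.4250% = 9.30%

9.30%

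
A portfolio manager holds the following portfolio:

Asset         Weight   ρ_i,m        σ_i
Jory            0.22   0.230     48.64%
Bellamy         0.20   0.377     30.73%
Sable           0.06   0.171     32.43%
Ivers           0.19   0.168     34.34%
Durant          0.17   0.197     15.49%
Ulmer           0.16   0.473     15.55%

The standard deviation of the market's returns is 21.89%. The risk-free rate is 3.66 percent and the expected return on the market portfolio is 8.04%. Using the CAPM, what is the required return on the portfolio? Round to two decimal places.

β_Jory = 0.230 × 48.64% / 21.89% = 0.5111
β_Bellamy = 0.377 × 30.73% / 21.89% = 0.5292
β_Sable = 0.171 × 32.43% / 21.89% = 0.2533
β_Ivers = 0.168 × 34.34% / 21.89% = 0.2636
β_Durant = 0.197 × 15.49% / 21.89% = 0.1394
β_Ulmer = 0.473 × 15.55% / 21.89% = 0.3360
β_P = Σ w_i β_i = 0.22×0.5111 + 0.20×0.5292 + 0.06×0.2533 + 0.19×0.2636 + 0.17×0.1394 + 0.16×0.3360 = 0.3610
MRP = 8.04% − 3.66% = 4.38%
E(R_P) = R_f + β_P × MRP = 3.66% + 0.3610 × 4.38% = 5.24%

5.24%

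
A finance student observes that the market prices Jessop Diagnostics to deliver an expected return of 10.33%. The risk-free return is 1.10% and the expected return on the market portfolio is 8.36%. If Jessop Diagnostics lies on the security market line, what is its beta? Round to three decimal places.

1.271

MRP = 8.36% − 1.10% = 7.26%
β = (E(R) − R_f) / MRP = (10.33% − 1.10%) / 7.26% = 9.23% / 7.26% = 1.271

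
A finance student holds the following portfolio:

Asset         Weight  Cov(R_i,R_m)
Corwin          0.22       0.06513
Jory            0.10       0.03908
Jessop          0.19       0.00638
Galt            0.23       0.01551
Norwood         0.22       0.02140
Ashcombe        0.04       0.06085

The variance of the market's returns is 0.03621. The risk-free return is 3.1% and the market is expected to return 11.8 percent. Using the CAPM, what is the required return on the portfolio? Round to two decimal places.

β_Corwin = 0.06513 / 0.03621 = 1.7987
β_Jory = 0.03908 / 0.03621 = 1.0793
β_Jessop = 0.00638 / 0.03621 = 0.1762
β_Galt = 0.01551 / 0.03621 = 0.4283
β_Norwood = 0.02140 / 0.03621 = 0.5910
β_Ashcombe = 0.06085 / 0.03621 = 1.6805
β_P = Σ w_i β_i = 0.22×1.7987 + 0.10×1.0793 + 0.19×0.1762 + 0.23×0.4283 + 0.22×0.5910 + 0.04×1.6805 = 0.8329
MRP = 11.8% − 3.1% = 8.70%
E(R_P) = R_f + β_P × MRP = 3.1% + 0.8329 × 8.7% = 10.35%

10.35%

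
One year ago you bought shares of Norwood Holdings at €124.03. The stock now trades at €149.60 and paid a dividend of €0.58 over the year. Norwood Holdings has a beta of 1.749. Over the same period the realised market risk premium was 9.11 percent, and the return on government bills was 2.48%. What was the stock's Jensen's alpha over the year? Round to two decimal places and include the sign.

+2.67%

Realised HPR = (P1 + D1 − P0) / P0 = (149.60 + 0.58 − 124.03) / 124.03 = 26.15 / 124.03 = 21.0836%
CAPM required = R_f + β·MRP = 2.48% + 1.749 × 9.11% = 18.41339%
α = realised − required = 21.0836% − 18.41339% = +2.67%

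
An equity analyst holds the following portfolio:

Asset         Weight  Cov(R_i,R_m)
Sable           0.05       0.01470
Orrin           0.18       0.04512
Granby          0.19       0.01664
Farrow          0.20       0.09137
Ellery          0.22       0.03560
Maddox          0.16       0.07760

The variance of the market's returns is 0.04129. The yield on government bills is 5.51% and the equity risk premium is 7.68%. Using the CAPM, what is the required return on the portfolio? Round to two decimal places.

β_Sable = 0.01470 / 0.04129 = 0.3560
β_Orrin = 0.04512 / 0.04129 = 1.0928
β_Granby = 0.01664 / 0.04129 = 0.4030
β_Farrow = 0.09137 / 0.04129 = 2.2129
β_Ellery = 0.03560 / 0.04129 = 0.8622
β_Maddox = 0.07760 / 0.04129 = 1.8794
β_P = Σ w_i β_i = 0.05×0.3560 + 0.18×1.0928 + 0.19×0.4030 + 0.20×2.2129 + 0.22×0.8622 + 0.16×1.8794 = 1.2240
E(R_P) = R_f + β_P × MRP = 5.51% + 1.2240 × 7.68% = 14.91%

14.91%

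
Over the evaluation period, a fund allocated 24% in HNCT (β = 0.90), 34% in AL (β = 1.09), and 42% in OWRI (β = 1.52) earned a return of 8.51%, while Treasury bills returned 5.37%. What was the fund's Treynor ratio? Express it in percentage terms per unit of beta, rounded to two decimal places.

2.56%

β_P = 0.24×0.90 + 0.34×1.09 + 0.42×1.52 = 1.2250
Treynor = (R_P − R_f) / β_P = (8.51% − 5.37%) / 1.2250 = 3.14% / 1.2250 = 2.56%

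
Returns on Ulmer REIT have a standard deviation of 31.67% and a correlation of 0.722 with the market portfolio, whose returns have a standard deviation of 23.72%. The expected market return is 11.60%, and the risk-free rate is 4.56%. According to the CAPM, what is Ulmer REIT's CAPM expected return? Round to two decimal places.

11.35%

β = ρ × σ_i / σ_m = 0.722 × 31.67% / 23.72% = 0.9640
MRP = 11.60% − 4.56% = 7.04%
E(R) = 4.56% + 0.9640 × 7.04% = 11.35%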